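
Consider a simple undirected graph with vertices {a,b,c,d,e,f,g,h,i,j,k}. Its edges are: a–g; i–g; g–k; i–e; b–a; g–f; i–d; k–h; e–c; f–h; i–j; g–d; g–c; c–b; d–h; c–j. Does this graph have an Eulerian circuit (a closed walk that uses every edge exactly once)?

No

Degrees: a:2, b:2, c:4, d:3, e:2, f:2, g:6, h:3, i:4, j:2, k:2
d, h have odd degree; an Eulerian circuit needs every degree to be even, so none exists.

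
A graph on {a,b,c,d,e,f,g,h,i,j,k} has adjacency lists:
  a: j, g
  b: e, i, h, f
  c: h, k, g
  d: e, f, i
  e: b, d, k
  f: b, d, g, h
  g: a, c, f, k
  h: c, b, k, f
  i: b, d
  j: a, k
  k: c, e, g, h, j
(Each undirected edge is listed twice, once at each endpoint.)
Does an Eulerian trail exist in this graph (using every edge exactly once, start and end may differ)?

Degrees: a:2, b:4, c:3, d:3, e:3, f:4, g:4, h:4, i:2, j:2, k:5
Odd-degree vertices: c, d, e, k (4 total).
With 4 odd-degree vertices (more than two), no single trail can use every edge.

No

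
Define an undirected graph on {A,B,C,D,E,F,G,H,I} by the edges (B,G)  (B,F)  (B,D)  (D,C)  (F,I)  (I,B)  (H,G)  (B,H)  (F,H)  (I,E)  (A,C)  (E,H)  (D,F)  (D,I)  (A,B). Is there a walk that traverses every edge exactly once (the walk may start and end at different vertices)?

Degrees: A:2, B:6, C:2, D:4, E:2, F:4, G:2, H:4, I:4
Odd-degree vertices: none (0 total).
The non-isolated vertices are connected and exactly 0 have odd degree, so an Eulerian trail exists.

Yes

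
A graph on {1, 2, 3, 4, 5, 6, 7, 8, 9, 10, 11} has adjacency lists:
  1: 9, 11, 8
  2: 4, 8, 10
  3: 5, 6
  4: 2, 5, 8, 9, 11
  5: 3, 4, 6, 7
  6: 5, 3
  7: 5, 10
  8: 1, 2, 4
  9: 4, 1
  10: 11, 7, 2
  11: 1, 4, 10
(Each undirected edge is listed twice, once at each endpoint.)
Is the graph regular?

Degrees: 1:3, 2:3, 3:2, 4:5, 5:4, 6:2, 7:2, 8:3, 9:2, 10:3, 11:3
Vertex 3 has degree 2 while 4 has degree 5, so the graph is not regular.

No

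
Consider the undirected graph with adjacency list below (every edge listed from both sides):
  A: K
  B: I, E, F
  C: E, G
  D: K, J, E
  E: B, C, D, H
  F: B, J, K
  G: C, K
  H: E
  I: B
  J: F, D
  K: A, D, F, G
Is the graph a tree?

The graph has 11 vertices and 13 edges.
A tree on 11 vertices has exactly 10 edges; this graph has 13, so it contains a cycle and is not a tree.

No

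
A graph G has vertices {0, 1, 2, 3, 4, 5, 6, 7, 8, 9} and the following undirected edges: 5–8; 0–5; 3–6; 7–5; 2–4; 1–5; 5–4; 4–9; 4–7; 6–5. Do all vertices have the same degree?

No

Degrees: 0:1, 1:1, 2:1, 3:1, 4:4, 5:6, 6:2, 7:2, 8:1, 9:1
Degrees are not all equal (e.g. deg(0)=1 but deg(5)=6); not regular.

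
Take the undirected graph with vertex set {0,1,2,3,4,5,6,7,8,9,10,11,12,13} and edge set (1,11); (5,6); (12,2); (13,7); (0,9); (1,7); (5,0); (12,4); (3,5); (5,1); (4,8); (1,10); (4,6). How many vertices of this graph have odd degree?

Degrees: 0:2, 1:4, 2:1, 3:1, 4:3, 5:4, 6:2, 7:2, 8:1, 9:1, 10:1, 11:1, 12:2, 13:1
Odd-degree vertices: 2, 3, 4, 8, 9, 10, 11, 13.

8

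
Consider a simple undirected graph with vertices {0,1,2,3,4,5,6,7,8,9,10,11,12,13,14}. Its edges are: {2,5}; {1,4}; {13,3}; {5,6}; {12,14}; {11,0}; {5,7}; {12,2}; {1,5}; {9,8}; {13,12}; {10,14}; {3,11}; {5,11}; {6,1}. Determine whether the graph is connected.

Component: {8, 9}
Component: {0, 1, 2, 3, 4, 5, 6, 7, 10, 11, 12, 13, 14}
No edge joins these 2 groups, so the graph is disconnected.

No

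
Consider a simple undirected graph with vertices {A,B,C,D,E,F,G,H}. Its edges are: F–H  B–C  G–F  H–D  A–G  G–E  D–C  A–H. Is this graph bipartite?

Partition the vertices as {C, G, H} vs {A, B, D, E, F}. Each listed edge has one endpoint in each part, so the graph is bipartite.

Yes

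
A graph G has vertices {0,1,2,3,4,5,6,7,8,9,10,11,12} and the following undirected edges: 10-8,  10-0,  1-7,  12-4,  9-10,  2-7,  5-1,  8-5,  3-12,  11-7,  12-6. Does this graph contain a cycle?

No

|V| = 13, |E| = 11, number of components = 2.
Since 11 = 13 - 2, the graph is a forest and contains no cycle.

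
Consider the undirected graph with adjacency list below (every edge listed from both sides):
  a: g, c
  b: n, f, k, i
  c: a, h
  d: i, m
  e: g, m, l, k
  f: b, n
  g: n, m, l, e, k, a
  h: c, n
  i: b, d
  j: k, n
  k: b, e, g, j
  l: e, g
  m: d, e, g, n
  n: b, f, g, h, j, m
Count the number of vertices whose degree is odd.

0

Degrees: a:2, b:4, c:2, d:2, e:4, f:2, g:6, h:2, i:2, j:2, k:4, l:2, m:4, n:6
Odd-degree vertices: none.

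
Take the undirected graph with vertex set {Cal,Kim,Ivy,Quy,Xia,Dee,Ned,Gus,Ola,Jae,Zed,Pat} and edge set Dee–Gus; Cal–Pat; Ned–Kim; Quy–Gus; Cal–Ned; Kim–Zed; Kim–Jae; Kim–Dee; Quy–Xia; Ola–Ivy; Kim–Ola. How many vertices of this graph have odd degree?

6

Degrees: Cal:2, Kim:5, Ivy:1, Quy:2, Xia:1, Dee:2, Ned:2, Gus:2, Ola:2, Jae:1, Zed:1, Pat:1
Odd-degree vertices: Kim, Ivy, Xia, Jae, Zed, Pat.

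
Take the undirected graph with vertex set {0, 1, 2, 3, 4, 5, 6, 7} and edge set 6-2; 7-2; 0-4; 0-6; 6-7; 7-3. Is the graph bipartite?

The cycle 2-6-7-2 has length 3, which is odd, so the graph is not bipartite.

No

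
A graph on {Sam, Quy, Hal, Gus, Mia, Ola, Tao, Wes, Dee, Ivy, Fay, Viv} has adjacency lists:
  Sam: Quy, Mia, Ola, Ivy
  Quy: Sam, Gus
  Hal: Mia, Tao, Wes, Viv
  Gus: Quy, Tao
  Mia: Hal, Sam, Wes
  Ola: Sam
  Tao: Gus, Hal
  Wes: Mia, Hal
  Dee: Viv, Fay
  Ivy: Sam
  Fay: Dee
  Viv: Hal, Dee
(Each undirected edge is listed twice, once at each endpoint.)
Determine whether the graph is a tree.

|V| = 12, |E| = 13.
Connected but with 13 > 11 edges, so it has a cycle and is not a tree.

No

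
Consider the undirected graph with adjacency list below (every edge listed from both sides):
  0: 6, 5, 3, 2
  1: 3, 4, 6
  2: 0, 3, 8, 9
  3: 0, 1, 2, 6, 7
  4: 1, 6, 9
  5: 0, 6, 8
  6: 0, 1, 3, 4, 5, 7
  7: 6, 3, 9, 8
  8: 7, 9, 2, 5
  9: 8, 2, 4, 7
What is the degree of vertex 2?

Neighbors of 2: 0, 3, 8, 9.

4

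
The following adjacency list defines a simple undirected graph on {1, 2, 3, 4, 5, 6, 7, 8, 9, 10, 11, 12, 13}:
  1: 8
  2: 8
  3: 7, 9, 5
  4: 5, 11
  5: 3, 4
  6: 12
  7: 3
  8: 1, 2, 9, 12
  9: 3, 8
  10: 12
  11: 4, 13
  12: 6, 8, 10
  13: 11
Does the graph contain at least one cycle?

No

|V| = 13, |E| = 12, number of components = 1.
A forest on 13 vertices with 1 component has exactly 12 edges, which matches — so no cycle.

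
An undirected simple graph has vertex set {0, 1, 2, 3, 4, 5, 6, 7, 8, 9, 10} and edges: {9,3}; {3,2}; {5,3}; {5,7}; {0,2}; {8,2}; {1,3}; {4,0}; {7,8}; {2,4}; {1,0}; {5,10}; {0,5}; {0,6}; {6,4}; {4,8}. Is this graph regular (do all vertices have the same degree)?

Degrees: 0:5, 1:2, 2:4, 3:4, 4:4, 5:4, 6:2, 7:2, 8:3, 9:1, 10:1
Vertex 9 has degree 1 while 0 has degree 5, so the graph is not regular.

No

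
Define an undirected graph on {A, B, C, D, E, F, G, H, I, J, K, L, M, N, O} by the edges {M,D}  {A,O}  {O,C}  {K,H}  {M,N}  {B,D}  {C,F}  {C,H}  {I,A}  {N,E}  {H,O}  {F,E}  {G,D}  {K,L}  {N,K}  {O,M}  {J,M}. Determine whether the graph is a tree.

|V| = 15, |E| = 17.
Connected but with 17 > 14 edges, so it has a cycle and is not a tree.

No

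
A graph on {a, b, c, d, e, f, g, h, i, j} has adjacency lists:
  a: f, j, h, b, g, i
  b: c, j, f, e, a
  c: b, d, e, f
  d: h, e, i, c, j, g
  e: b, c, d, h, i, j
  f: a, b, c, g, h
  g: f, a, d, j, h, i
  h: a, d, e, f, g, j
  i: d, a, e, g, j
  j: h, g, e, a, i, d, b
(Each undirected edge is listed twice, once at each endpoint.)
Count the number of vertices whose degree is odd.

4

Degrees: a:6, b:5, c:4, d:6, e:6, f:5, g:6, h:6, i:5, j:7
Odd-degree vertices: b, f, i, j.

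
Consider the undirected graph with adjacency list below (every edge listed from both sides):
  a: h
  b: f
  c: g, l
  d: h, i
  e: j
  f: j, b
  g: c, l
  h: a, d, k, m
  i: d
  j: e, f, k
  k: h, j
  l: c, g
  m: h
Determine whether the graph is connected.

No

Component: {c, g, l}
Component: {a, b, d, e, f, h, i, j, k, m}
There are 2 separate components, so the graph is not connected.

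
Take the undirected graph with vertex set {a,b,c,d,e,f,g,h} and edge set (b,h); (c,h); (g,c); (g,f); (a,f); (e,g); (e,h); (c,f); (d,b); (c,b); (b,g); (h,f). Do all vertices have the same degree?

Degrees: a:1, b:4, c:4, d:1, e:2, f:4, g:4, h:4
Degrees are not all equal (e.g. deg(a)=1 but deg(b)=4); not regular.

No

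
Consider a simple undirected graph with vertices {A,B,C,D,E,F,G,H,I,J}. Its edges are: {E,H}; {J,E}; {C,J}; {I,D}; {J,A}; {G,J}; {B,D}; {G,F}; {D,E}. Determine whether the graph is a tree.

Yes

|V| = 10, |E| = 9.
Connected and |E| = |V| - 1, which characterizes a tree.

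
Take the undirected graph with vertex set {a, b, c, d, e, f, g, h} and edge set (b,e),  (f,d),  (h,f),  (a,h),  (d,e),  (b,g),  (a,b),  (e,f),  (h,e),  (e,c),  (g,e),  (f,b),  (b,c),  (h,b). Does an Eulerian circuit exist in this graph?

Yes

Degrees: a:2, b:6, c:2, d:2, e:6, f:4, g:2, h:4
All degrees are even and the non-isolated vertices are connected — an Eulerian circuit exists.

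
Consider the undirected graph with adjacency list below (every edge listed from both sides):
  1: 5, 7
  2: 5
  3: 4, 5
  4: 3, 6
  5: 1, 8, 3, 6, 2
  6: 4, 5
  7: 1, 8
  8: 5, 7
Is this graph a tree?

The graph has 8 vertices and 9 edges.
Connected but with 9 > 7 edges, so it has a cycle and is not a tree.

No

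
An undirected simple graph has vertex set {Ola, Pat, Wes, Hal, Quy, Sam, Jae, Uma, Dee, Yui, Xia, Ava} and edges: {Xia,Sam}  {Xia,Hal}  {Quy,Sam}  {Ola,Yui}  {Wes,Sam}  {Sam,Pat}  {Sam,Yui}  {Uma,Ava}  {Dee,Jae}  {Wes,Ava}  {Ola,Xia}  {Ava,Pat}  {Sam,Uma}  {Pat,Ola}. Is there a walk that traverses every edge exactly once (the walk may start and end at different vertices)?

No

Degrees: Ola:3, Pat:3, Wes:2, Hal:1, Quy:1, Sam:6, Jae:1, Uma:2, Dee:1, Yui:2, Xia:3, Ava:3
Odd-degree vertices: Ola, Pat, Hal, Quy, Jae, Dee, Xia, Ava (8 total).
With 8 odd-degree vertices (more than two), no single trail can use every edge.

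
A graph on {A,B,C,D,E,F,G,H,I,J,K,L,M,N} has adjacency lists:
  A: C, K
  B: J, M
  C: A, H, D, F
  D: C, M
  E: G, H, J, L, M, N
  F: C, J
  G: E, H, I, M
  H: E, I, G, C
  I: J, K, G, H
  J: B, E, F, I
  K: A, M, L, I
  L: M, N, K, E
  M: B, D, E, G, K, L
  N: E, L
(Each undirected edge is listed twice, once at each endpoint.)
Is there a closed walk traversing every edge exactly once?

Degrees: A:2, B:2, C:4, D:2, E:6, F:2, G:4, H:4, I:4, J:4, K:4, L:4, M:6, N:2
Every vertex has even degree and the edges form a single connected piece, so an Eulerian circuit exists.

Yes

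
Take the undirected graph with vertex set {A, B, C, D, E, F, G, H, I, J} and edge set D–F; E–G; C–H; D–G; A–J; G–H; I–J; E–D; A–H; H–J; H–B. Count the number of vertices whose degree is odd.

8

Degrees: A:2, B:1, C:1, D:3, E:2, F:1, G:3, H:5, I:1, J:3
Odd-degree vertices: B, C, D, F, G, H, I, J.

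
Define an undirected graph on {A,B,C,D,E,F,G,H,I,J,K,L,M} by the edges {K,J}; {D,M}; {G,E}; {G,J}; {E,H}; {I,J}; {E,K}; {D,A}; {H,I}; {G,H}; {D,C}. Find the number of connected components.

5

Component: {B}
Component: {F}
Component: {L}
Component: {A, C, D, M}
Component: {E, G, H, I, J, K}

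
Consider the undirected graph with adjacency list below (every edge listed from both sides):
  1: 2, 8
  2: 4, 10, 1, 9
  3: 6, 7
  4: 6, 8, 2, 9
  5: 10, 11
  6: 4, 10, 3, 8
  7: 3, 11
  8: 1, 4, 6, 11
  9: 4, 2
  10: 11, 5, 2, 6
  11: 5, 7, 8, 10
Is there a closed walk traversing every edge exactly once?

Degrees: 1:2, 2:4, 3:2, 4:4, 5:2, 6:4, 7:2, 8:4, 9:2, 10:4, 11:4
All degrees are even and the non-isolated vertices are connected — an Eulerian circuit exists.

Yes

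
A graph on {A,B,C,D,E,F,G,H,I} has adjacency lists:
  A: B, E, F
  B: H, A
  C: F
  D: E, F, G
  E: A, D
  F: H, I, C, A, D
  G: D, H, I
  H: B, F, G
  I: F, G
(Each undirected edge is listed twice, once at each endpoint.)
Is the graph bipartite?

Color {B, E, F, G} black and {A, C, D, H, I} white. No edge joins two same-colored vertices, so the graph is bipartite.

Yes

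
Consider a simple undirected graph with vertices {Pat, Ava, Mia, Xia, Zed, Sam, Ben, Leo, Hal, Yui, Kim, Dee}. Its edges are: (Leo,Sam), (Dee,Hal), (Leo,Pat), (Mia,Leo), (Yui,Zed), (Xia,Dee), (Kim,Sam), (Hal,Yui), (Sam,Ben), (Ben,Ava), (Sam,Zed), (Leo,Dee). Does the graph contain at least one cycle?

Yes

|V| = 12, |E| = 12, number of components = 1.
Since 12 > 12 - 1, a cycle must exist; for instance Leo-Sam-Zed-Yui-Hal-Dee-Leo.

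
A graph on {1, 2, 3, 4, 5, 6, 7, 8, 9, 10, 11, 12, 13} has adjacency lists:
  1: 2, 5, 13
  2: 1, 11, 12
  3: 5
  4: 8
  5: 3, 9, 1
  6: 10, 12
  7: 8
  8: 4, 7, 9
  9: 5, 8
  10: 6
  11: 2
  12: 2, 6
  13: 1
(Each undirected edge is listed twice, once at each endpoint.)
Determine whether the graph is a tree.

|V| = 13, |E| = 12.
Connected and |E| = |V| - 1, which characterizes a tree.

Yes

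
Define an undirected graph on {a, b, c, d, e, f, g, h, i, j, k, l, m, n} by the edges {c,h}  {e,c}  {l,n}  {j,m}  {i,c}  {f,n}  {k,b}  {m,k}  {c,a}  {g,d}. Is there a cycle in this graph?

No

The graph has 14 vertices, 10 edges, and 4 connected components.
Since 10 = 14 - 4, the graph is a forest and contains no cycle.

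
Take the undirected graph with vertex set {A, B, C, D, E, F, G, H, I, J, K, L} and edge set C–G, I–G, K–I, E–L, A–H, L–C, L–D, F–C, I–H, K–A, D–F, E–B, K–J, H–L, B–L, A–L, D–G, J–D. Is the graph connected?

A breadth-first search from A visits A, H, K, L, I, J, D, E, B, C, G, F — all 12 vertices — so the graph is connected.

Yes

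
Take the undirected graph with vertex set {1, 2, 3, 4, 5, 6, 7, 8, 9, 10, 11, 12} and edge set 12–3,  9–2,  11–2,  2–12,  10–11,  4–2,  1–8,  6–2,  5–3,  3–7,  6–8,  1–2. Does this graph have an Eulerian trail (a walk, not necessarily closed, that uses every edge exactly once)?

No

Degrees: 1:2, 2:6, 3:3, 4:1, 5:1, 6:2, 7:1, 8:2, 9:1, 10:1, 11:2, 12:2
Odd-degree vertices: 3, 4, 5, 7, 9, 10 (6 total).
With 6 odd-degree vertices (more than two), no single trail can use every edge.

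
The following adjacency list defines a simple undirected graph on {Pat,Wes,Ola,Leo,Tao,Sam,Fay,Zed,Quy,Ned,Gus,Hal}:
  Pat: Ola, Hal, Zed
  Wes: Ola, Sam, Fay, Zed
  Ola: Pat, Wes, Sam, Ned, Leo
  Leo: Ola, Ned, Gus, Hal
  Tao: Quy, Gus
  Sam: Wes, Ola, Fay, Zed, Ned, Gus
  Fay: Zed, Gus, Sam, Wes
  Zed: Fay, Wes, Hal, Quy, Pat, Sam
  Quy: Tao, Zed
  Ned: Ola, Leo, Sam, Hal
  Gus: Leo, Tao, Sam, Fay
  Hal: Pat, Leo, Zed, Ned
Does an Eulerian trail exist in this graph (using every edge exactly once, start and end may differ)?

Yes

Degrees: Pat:3, Wes:4, Ola:5, Leo:4, Tao:2, Sam:6, Fay:4, Zed:6, Quy:2, Ned:4, Gus:4, Hal:4
Odd-degree vertices: Pat, Ola (2 total).
The non-isolated vertices are connected and exactly 2 have odd degree, so an Eulerian trail exists (from Pat to Ola).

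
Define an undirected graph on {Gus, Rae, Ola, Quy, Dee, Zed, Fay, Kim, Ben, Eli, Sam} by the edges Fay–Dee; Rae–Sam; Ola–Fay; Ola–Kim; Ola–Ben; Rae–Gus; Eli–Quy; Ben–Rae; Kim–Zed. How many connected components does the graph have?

2

Component: {Quy, Eli}
Component: {Gus, Rae, Ola, Dee, Zed, Fay, Kim, Ben, Sam}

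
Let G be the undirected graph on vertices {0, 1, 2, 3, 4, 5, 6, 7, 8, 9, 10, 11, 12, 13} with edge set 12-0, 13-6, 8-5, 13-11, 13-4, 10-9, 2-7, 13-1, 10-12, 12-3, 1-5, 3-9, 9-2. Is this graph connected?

No

Component: {0, 2, 3, 7, 9, 10, 12}
Component: {1, 4, 5, 6, 8, 11, 13}
There are 2 separate components, so the graph is not connected.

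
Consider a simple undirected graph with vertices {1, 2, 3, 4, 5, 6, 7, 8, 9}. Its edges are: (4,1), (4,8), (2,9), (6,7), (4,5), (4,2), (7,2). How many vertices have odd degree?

6

Degrees: 1:1, 2:3, 3:0, 4:4, 5:1, 6:1, 7:2, 8:1, 9:1
Odd-degree vertices: 1, 2, 5, 6, 8, 9.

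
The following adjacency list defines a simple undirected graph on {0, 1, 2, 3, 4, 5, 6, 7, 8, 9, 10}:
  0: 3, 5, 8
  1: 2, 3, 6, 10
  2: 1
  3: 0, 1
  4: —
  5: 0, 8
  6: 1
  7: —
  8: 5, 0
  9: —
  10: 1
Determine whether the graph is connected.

No

Component: {4}
Component: {7}
Component: {9}
Component: {0, 1, 2, 3, 5, 6, 8, 10}
No edge joins these 4 groups, so the graph is disconnected.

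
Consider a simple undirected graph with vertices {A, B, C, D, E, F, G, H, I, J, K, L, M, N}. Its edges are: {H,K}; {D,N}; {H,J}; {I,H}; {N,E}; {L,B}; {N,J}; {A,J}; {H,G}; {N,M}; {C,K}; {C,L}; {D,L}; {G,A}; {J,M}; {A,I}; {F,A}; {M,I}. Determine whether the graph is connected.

Yes

Starting from A and exploring outward reaches every vertex (A, G, F, I, J, H, M, N, K, E, D, C, L, B); the graph is connected.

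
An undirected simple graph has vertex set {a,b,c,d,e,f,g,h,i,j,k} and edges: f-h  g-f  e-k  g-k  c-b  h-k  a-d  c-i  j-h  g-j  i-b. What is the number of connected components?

Component: {a, d}
Component: {b, c, i}
Component: {e, f, g, h, j, k}

3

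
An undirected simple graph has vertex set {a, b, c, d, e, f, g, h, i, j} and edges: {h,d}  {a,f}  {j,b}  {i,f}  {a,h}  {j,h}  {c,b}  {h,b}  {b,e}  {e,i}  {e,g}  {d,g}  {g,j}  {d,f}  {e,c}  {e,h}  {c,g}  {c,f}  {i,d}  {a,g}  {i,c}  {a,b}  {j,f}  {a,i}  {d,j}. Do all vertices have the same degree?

Degrees: a:5, b:5, c:5, d:5, e:5, f:5, g:5, h:5, i:5, j:5
Every vertex has degree 5, so the graph is 5-regular.

Yes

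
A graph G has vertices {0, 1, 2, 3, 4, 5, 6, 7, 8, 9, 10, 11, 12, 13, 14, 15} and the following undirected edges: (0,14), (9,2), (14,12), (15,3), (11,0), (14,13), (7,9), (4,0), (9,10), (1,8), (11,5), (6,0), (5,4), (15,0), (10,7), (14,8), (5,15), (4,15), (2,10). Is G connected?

No

Component: {2, 7, 9, 10}
Component: {0, 1, 3, 4, 5, 6, 8, 11, 12, 13, 14, 15}
No edge joins these 2 groups, so the graph is disconnected.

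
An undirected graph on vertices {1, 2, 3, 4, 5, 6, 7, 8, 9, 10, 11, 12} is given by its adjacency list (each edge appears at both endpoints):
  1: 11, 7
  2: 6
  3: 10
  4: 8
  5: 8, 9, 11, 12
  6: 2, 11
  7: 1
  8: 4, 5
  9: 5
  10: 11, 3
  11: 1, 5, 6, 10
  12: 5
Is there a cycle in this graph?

No

The graph has 12 vertices, 11 edges, and 1 connected component.
A forest on 12 vertices with 1 component has exactly 11 edges, which matches — so no cycle.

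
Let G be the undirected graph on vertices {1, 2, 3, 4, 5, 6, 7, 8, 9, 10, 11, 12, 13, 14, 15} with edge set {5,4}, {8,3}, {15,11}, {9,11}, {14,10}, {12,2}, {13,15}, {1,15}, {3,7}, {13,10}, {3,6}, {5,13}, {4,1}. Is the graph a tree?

The graph has 15 vertices and 13 edges.
It splits into 3 components, so it cannot be a tree.

No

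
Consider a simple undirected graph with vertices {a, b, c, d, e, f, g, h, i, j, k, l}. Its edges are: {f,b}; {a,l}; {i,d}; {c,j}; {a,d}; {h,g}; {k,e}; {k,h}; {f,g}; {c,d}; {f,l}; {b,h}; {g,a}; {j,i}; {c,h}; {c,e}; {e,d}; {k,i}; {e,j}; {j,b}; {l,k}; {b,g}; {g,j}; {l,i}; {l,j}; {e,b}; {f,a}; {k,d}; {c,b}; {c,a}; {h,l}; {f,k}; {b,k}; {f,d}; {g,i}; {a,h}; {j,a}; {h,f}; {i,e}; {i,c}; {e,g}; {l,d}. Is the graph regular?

Yes

Degrees: a:7, b:7, c:7, d:7, e:7, f:7, g:7, h:7, i:7, j:7, k:7, l:7
Every vertex has degree 7, so the graph is 7-regular.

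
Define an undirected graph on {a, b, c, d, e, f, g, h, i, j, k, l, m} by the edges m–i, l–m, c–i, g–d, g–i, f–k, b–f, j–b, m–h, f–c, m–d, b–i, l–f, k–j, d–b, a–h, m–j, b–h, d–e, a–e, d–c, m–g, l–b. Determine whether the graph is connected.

Yes

A breadth-first search from a visits a, h, e, m, b, d, j, g, l, i, f, c, k — all 13 vertices — so the graph is connected.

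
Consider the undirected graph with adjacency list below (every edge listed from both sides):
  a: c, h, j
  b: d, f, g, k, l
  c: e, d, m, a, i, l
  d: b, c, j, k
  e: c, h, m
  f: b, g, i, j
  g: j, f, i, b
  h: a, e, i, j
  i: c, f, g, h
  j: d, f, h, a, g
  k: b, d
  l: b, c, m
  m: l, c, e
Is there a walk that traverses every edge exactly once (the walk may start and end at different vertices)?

No

Degrees: a:3, b:5, c:6, d:4, e:3, f:4, g:4, h:4, i:4, j:5, k:2, l:3, m:3
Odd-degree vertices: a, b, e, j, l, m (6 total).
With 6 odd-degree vertices (more than two), no single trail can use every edge.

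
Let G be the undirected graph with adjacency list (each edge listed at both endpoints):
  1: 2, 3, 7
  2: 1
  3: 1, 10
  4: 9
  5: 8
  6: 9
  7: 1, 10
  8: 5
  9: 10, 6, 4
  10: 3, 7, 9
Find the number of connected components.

2

Component: {5, 8}
Component: {1, 2, 3, 4, 6, 7, 9, 10}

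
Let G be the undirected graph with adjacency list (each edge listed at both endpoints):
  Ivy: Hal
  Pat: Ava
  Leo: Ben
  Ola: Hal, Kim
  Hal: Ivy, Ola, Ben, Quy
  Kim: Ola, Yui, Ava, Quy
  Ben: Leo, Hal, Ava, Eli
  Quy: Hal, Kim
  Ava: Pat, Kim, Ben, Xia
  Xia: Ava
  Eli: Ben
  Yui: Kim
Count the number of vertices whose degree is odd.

6

Degrees: Ivy:1, Pat:1, Leo:1, Ola:2, Hal:4, Kim:4, Ben:4, Quy:2, Ava:4, Xia:1, Eli:1, Yui:1
Odd-degree vertices: Ivy, Pat, Leo, Xia, Eli, Yui.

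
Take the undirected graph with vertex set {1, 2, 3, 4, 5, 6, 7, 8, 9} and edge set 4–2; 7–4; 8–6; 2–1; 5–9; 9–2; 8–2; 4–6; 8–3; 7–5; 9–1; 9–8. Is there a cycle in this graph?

The graph has 9 vertices, 12 edges, and 1 connected component.
Since 12 > 9 - 1, a cycle must exist; for instance 2-9-5-7-4-2.

Yes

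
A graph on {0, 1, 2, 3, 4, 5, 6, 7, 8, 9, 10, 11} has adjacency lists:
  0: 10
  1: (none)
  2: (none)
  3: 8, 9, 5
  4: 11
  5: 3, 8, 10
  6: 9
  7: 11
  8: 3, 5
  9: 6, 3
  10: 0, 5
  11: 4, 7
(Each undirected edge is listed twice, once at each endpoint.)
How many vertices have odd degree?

Degrees: 0:1, 1:0, 2:0, 3:3, 4:1, 5:3, 6:1, 7:1, 8:2, 9:2, 10:2, 11:2
Odd-degree vertices: 0, 3, 4, 5, 6, 7.

6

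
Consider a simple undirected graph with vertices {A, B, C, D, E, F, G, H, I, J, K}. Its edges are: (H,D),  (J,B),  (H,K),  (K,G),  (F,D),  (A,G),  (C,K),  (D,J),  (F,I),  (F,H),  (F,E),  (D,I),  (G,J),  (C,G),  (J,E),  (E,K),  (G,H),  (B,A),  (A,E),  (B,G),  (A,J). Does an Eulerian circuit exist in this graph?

No

Degrees: A:4, B:3, C:2, D:4, E:4, F:4, G:6, H:4, I:2, J:5, K:4
Vertices with odd degree: B, J. An Eulerian circuit requires all degrees even.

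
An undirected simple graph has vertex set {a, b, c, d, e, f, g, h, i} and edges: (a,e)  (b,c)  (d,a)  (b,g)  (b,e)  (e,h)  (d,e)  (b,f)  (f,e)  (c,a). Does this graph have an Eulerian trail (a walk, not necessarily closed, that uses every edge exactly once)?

Degrees: a:3, b:4, c:2, d:2, e:5, f:2, g:1, h:1, i:0
Odd-degree vertices: a, e, g, h (4 total).
An Eulerian trail requires 0 or 2 odd-degree vertices; here there are 4.

No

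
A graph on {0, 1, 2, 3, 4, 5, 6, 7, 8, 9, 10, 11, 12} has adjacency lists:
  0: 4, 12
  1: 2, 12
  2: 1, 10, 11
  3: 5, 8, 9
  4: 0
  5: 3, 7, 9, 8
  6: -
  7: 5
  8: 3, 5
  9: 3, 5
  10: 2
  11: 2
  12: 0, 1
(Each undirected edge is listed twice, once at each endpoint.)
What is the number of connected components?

3

Component: {6}
Component: {3, 5, 7, 8, 9}
Component: {0, 1, 2, 4, 10, 11, 12}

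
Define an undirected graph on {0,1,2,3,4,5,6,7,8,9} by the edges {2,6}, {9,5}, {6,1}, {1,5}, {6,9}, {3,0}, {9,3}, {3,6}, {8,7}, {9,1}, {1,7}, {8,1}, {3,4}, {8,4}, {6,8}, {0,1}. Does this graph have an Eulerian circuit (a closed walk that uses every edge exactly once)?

No

Degrees: 0:2, 1:6, 2:1, 3:4, 4:2, 5:2, 6:5, 7:2, 8:4, 9:4
2, 6 have odd degree; an Eulerian circuit needs every degree to be even, so none exists.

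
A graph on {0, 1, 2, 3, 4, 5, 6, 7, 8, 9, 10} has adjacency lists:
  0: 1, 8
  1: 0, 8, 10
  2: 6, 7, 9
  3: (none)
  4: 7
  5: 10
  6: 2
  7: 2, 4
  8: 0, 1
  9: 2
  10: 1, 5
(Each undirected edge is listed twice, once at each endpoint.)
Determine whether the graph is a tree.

No

|V| = 11, |E| = 9.
It splits into 3 components, so it cannot be a tree.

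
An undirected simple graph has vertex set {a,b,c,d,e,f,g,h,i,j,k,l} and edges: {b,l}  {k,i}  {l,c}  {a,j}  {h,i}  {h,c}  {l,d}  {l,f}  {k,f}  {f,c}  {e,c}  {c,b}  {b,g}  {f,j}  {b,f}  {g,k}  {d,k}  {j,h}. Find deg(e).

Neighbors of e: c.

1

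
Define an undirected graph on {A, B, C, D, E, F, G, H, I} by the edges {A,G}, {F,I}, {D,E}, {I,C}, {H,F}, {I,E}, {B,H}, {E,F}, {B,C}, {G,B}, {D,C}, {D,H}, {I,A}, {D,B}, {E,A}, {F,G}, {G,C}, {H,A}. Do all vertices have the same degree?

Degrees: A:4, B:4, C:4, D:4, E:4, F:4, G:4, H:4, I:4
Every vertex has degree 4, so the graph is 4-regular.

Yes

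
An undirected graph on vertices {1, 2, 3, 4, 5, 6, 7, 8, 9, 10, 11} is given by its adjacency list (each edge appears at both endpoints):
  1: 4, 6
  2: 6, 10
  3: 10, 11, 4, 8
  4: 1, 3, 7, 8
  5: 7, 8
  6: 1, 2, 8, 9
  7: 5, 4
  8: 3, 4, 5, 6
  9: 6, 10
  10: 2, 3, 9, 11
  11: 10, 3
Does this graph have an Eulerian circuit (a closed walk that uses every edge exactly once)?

Yes

Degrees: 1:2, 2:2, 3:4, 4:4, 5:2, 6:4, 7:2, 8:4, 9:2, 10:4, 11:2
All degrees are even and the non-isolated vertices are connected — an Eulerian circuit exists.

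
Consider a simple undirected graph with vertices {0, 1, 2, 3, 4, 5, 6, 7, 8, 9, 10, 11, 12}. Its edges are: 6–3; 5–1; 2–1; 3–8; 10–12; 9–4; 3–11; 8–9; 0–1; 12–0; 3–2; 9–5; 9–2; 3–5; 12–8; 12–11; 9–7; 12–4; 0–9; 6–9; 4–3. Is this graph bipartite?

Color {1, 3, 9, 12} black and {0, 2, 4, 5, 6, 7, 8, 10, 11} white. No edge joins two same-colored vertices, so the graph is bipartite.

Yes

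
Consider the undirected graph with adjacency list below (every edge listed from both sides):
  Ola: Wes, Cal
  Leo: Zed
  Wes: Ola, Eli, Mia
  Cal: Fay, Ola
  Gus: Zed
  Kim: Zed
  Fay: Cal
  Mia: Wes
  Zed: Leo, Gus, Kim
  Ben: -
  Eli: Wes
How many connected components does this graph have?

Component: {Ben}
Component: {Leo, Gus, Kim, Zed}
Component: {Ola, Wes, Cal, Fay, Mia, Eli}

3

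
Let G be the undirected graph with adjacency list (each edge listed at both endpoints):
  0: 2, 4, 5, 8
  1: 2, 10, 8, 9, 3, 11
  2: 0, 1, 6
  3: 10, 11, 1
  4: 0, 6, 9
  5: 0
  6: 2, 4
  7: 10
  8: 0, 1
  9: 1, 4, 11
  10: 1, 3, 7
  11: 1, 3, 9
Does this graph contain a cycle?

Yes

The graph has 12 vertices, 17 edges, and 1 connected component.
Since 17 > 12 - 1, a cycle must exist; for instance 0-8-1-2-6-4-0.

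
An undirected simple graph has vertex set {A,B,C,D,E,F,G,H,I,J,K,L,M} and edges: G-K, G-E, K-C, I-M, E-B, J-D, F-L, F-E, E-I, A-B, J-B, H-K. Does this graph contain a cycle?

No

The graph has 13 vertices, 12 edges, and 1 connected component.
A forest on 13 vertices with 1 component has exactly 12 edges, which matches — so no cycle.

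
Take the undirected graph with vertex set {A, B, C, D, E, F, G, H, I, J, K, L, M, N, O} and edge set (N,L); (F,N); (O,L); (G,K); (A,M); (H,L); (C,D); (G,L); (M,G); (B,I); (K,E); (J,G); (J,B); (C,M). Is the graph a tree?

Yes

|V| = 15, |E| = 14.
Connected and |E| = |V| - 1, which characterizes a tree.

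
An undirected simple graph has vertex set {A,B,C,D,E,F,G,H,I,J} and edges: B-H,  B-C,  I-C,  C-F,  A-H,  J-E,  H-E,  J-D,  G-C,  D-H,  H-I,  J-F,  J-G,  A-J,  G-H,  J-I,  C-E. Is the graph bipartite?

A valid 2-coloring puts {C, H, J} on one side and {A, B, D, E, F, G, I} on the other; every edge crosses between the two sides.

Yes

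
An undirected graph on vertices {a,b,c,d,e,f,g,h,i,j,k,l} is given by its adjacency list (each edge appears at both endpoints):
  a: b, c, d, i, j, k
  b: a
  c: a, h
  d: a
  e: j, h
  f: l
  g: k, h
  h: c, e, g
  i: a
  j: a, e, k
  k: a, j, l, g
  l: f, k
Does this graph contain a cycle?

Yes

The graph has 12 vertices, 14 edges, and 1 connected component.
Since 14 > 12 - 1, a cycle must exist; for instance k-j-e-h-g-k.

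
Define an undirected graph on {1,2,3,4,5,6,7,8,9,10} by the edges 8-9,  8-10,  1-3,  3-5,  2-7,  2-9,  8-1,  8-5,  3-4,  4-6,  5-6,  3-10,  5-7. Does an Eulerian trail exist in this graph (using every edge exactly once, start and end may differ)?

Yes

Degrees: 1:2, 2:2, 3:4, 4:2, 5:4, 6:2, 7:2, 8:4, 9:2, 10:2
Odd-degree vertices: none (0 total).
The non-isolated vertices are connected and exactly 0 have odd degree, so an Eulerian trail exists.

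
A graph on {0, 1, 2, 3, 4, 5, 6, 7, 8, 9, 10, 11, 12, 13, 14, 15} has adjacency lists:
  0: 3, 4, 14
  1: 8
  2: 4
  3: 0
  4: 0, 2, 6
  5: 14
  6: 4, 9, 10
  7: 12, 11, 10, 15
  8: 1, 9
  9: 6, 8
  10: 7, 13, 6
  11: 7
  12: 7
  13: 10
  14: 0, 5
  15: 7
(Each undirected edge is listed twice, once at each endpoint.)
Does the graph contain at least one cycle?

No

|V| = 16, |E| = 15, number of components = 1.
Since 15 = 16 - 1, the graph is a forest and contains no cycle.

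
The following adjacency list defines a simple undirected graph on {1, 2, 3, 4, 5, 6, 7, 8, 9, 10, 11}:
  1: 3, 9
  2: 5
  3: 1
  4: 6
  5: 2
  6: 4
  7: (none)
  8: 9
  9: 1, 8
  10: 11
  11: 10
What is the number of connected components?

Component: {7}
Component: {2, 5}
Component: {4, 6}
Component: {10, 11}
Component: {1, 3, 8, 9}

5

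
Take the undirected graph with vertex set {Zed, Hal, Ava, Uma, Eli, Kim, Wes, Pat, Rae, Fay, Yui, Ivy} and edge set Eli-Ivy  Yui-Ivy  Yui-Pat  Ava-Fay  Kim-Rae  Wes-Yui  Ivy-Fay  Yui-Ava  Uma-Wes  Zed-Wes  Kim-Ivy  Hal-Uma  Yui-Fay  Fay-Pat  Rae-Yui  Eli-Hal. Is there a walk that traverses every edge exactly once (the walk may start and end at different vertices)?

Degrees: Zed:1, Hal:2, Ava:2, Uma:2, Eli:2, Kim:2, Wes:3, Pat:2, Rae:2, Fay:4, Yui:6, Ivy:4
Odd-degree vertices: Zed, Wes (2 total).
With 2 odd-degree vertices and all edges in one connected piece, an Eulerian trail exists (from Zed to Wes).

Yes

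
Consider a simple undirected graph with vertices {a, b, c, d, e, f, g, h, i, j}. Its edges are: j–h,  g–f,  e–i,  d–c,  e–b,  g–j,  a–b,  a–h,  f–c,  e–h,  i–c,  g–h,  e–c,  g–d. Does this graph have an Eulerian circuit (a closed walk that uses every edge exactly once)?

Degrees: a:2, b:2, c:4, d:2, e:4, f:2, g:4, h:4, i:2, j:2
Every vertex has even degree and the edges form a single connected piece, so an Eulerian circuit exists.

Yes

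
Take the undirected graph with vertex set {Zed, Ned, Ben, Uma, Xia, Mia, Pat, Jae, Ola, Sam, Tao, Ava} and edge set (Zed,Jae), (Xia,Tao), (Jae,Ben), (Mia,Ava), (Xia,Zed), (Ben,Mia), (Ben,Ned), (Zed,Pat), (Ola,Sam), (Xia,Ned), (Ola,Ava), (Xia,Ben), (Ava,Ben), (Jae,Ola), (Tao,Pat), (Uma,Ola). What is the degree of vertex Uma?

Neighbors of Uma: Ola.

1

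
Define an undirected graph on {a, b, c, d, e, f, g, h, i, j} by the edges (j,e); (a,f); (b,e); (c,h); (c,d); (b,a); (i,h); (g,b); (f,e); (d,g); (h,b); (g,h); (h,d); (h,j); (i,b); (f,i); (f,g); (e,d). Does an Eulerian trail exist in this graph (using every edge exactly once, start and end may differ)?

Degrees: a:2, b:5, c:2, d:4, e:4, f:4, g:4, h:6, i:3, j:2
Odd-degree vertices: b, i (2 total).
With 2 odd-degree vertices and all edges in one connected piece, an Eulerian trail exists (from b to i).

Yes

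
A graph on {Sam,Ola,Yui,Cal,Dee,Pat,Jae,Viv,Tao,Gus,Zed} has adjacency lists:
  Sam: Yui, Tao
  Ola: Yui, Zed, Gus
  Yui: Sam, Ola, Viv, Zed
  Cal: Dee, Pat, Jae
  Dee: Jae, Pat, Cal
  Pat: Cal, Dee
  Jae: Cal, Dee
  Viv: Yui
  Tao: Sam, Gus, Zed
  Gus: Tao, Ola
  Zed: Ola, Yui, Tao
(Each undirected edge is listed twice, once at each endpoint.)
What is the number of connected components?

Component: {Cal, Dee, Pat, Jae}
Component: {Sam, Ola, Yui, Viv, Tao, Gus, Zed}

2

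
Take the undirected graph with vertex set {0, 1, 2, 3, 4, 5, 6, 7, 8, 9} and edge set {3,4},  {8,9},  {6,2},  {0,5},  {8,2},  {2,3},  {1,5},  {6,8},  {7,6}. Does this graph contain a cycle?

Yes

The graph has 10 vertices, 9 edges, and 2 connected components.
Since 9 > 10 - 2, a cycle must exist; for instance 2-8-6-2.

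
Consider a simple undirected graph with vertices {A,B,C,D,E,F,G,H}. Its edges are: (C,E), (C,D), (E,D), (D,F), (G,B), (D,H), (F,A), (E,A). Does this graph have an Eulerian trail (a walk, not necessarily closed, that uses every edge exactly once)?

Degrees: A:2, B:1, C:2, D:4, E:3, F:2, G:1, H:1
Odd-degree vertices: B, E, G, H (4 total).
An Eulerian trail requires 0 or 2 odd-degree vertices; here there are 4.

No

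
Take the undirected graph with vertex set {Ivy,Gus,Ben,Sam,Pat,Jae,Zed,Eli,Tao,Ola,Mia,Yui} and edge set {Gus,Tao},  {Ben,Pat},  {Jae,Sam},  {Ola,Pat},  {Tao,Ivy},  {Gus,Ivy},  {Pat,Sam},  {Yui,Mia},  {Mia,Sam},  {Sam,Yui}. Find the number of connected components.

4

Component: {Zed}
Component: {Eli}
Component: {Ivy, Gus, Tao}
Component: {Ben, Sam, Pat, Jae, Ola, Mia, Yui}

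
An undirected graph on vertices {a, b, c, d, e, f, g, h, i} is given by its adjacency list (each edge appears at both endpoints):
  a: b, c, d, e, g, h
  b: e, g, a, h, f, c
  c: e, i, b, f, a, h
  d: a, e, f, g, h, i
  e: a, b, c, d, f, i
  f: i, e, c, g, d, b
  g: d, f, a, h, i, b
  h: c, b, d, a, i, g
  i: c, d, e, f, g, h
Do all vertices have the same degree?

Degrees: a:6, b:6, c:6, d:6, e:6, f:6, g:6, h:6, i:6
All degrees equal 6; the graph is regular.

Yes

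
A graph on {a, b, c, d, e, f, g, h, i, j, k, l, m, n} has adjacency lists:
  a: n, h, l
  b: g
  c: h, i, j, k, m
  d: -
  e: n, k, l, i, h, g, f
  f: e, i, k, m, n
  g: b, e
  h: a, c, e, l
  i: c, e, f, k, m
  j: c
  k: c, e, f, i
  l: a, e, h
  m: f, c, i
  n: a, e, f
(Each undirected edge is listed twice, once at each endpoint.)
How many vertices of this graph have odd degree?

Degrees: a:3, b:1, c:5, d:0, e:7, f:5, g:2, h:4, i:5, j:1, k:4, l:3, m:3, n:3
Odd-degree vertices: a, b, c, e, f, i, j, l, m, n.

10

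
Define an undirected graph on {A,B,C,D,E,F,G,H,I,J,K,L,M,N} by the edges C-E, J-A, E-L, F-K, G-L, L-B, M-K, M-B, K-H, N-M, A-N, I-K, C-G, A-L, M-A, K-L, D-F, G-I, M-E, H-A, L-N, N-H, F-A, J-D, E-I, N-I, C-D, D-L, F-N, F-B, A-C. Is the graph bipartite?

F-A-N-F is an odd cycle (length 3), and a bipartite graph can contain only even cycles.

No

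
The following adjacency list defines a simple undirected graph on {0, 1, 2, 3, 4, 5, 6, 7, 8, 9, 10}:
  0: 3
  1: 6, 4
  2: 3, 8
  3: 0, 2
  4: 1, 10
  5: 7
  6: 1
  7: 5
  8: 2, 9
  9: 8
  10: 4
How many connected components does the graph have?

3

Component: {5, 7}
Component: {1, 4, 6, 10}
Component: {0, 2, 3, 8, 9}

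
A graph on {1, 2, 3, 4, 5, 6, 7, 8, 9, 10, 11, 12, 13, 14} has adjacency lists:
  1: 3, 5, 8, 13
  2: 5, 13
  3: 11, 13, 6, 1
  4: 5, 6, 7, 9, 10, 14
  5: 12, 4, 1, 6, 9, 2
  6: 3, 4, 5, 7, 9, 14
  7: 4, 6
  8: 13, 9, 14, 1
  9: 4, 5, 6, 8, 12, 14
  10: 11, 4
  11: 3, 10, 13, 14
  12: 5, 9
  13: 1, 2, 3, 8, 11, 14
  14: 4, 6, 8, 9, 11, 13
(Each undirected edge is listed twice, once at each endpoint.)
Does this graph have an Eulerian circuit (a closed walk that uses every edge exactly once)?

Yes

Degrees: 1:4, 2:2, 3:4, 4:6, 5:6, 6:6, 7:2, 8:4, 9:6, 10:2, 11:4, 12:2, 13:6, 14:6
Every vertex has even degree and the edges form a single connected piece, so an Eulerian circuit exists.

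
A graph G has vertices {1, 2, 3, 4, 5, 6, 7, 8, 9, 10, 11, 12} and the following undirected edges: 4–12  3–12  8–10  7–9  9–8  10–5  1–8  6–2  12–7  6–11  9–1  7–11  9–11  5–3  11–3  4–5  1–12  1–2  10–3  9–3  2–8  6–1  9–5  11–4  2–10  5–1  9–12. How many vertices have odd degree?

8

Degrees: 1:6, 2:4, 3:5, 4:3, 5:5, 6:3, 7:3, 8:4, 9:7, 10:4, 11:5, 12:5
Odd-degree vertices: 3, 4, 5, 6, 7, 9, 11, 12.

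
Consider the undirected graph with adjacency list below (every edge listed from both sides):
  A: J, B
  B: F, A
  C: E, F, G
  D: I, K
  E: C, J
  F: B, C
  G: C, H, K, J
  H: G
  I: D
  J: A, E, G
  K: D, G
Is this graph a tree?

|V| = 11, |E| = 12.
A tree on 11 vertices has exactly 10 edges; this graph has 12, so it contains a cycle and is not a tree.

No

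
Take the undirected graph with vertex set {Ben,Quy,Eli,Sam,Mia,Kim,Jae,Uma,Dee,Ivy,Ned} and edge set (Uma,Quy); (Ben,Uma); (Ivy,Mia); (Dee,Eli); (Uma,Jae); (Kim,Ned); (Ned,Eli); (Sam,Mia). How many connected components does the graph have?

Component: {Sam, Mia, Ivy}
Component: {Ben, Quy, Jae, Uma}
Component: {Eli, Kim, Dee, Ned}

3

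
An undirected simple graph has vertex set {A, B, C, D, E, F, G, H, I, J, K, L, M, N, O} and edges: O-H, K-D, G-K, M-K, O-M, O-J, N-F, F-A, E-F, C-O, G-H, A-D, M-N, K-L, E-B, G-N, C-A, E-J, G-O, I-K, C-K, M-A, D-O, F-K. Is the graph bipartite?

G-H-O-G is an odd cycle (length 3), and a bipartite graph can contain only even cycles.

No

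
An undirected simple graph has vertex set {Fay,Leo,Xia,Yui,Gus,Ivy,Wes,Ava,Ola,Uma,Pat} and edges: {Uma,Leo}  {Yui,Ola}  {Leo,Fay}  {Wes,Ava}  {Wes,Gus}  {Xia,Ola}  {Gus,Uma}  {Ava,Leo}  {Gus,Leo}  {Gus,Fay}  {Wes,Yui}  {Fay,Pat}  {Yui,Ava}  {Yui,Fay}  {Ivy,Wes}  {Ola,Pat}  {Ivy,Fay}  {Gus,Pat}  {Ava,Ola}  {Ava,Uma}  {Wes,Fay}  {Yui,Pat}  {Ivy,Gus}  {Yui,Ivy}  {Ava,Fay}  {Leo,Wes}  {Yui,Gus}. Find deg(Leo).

Neighbors of Leo: Fay, Gus, Wes, Ava, Uma.

5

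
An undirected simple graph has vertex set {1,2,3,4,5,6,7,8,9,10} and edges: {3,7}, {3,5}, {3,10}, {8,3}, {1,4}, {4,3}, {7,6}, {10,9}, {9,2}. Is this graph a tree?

The graph has 10 vertices and 9 edges.
Connected and |E| = |V| - 1, which characterizes a tree.

Yes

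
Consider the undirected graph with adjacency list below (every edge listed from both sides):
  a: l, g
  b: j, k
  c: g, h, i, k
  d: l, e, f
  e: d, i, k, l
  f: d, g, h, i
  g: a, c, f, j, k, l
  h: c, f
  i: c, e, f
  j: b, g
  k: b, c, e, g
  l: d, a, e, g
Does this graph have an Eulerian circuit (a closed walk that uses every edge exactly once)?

Degrees: a:2, b:2, c:4, d:3, e:4, f:4, g:6, h:2, i:3, j:2, k:4, l:4
Vertices with odd degree: d, i. An Eulerian circuit requires all degrees even.

No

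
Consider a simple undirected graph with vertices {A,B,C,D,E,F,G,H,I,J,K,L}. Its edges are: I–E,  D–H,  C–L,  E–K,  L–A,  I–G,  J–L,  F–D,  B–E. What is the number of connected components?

3

Component: {D, F, H}
Component: {A, C, J, L}
Component: {B, E, G, I, K}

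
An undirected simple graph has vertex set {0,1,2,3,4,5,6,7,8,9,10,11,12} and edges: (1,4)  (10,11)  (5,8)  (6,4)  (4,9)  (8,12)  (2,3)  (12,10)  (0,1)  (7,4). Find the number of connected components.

3

Component: {2, 3}
Component: {5, 8, 10, 11, 12}
Component: {0, 1, 4, 6, 7, 9}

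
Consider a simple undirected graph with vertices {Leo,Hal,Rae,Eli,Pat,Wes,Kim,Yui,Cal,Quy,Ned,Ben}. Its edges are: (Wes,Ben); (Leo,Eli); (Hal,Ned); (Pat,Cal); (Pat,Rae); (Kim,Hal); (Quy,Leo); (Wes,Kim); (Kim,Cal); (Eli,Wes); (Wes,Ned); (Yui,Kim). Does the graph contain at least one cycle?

Yes

|V| = 12, |E| = 12, number of components = 1.
One cycle is Wes-Kim-Hal-Ned-Wes.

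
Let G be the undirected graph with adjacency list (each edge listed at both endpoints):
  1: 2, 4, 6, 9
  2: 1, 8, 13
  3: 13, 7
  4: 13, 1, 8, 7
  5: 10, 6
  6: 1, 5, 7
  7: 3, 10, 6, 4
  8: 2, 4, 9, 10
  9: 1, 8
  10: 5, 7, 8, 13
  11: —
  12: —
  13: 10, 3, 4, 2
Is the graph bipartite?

A valid 2-coloring puts {2, 3, 4, 6, 9, 10, 11, 12} on one side and {1, 5, 7, 8, 13} on the other; every edge crosses between the two sides.

Yes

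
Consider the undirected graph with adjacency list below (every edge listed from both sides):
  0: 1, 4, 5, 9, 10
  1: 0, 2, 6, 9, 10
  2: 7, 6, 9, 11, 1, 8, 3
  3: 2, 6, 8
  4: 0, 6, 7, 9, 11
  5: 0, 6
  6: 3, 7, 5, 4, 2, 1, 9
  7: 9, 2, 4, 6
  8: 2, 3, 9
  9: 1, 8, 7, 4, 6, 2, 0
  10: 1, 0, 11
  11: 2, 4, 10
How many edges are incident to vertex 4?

5

Neighbors of 4: 0, 6, 7, 9, 11.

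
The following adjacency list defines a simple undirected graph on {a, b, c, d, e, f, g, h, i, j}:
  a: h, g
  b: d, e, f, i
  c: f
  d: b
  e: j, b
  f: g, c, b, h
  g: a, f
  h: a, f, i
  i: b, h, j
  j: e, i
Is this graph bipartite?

Yes

Color {b, c, g, h, j} black and {a, d, e, f, i} white. No edge joins two same-colored vertices, so the graph is bipartite.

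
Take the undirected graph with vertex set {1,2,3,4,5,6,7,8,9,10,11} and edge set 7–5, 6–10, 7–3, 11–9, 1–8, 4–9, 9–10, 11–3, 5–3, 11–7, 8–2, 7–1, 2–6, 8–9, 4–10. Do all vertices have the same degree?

Degrees: 1:2, 2:2, 3:3, 4:2, 5:2, 6:2, 7:4, 8:3, 9:4, 10:3, 11:3
Vertex 1 has degree 2 while 7 has degree 4, so the graph is not regular.

No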